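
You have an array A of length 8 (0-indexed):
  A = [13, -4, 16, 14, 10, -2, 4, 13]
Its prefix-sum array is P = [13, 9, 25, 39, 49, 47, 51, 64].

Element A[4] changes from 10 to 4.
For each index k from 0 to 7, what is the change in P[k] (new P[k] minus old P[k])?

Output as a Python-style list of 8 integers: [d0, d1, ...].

Element change: A[4] 10 -> 4, delta = -6
For k < 4: P[k] unchanged, delta_P[k] = 0
For k >= 4: P[k] shifts by exactly -6
Delta array: [0, 0, 0, 0, -6, -6, -6, -6]

Answer: [0, 0, 0, 0, -6, -6, -6, -6]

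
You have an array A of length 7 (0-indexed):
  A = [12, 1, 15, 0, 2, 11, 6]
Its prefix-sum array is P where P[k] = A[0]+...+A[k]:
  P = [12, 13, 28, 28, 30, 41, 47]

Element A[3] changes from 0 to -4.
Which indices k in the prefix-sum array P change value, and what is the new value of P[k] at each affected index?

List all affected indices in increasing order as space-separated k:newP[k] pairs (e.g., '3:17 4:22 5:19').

P[k] = A[0] + ... + A[k]
P[k] includes A[3] iff k >= 3
Affected indices: 3, 4, ..., 6; delta = -4
  P[3]: 28 + -4 = 24
  P[4]: 30 + -4 = 26
  P[5]: 41 + -4 = 37
  P[6]: 47 + -4 = 43

Answer: 3:24 4:26 5:37 6:43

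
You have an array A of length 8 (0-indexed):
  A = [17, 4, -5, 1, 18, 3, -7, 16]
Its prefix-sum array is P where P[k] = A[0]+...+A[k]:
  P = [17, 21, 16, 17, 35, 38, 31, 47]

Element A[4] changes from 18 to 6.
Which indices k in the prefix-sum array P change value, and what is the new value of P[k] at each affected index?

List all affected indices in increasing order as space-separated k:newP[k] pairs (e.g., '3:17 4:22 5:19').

P[k] = A[0] + ... + A[k]
P[k] includes A[4] iff k >= 4
Affected indices: 4, 5, ..., 7; delta = -12
  P[4]: 35 + -12 = 23
  P[5]: 38 + -12 = 26
  P[6]: 31 + -12 = 19
  P[7]: 47 + -12 = 35

Answer: 4:23 5:26 6:19 7:35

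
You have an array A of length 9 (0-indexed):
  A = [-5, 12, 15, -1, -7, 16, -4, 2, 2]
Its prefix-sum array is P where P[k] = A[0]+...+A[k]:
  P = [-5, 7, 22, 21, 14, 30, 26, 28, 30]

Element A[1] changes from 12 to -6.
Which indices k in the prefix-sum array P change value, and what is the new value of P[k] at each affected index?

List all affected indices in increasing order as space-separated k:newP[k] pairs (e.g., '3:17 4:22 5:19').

Answer: 1:-11 2:4 3:3 4:-4 5:12 6:8 7:10 8:12

Derivation:
P[k] = A[0] + ... + A[k]
P[k] includes A[1] iff k >= 1
Affected indices: 1, 2, ..., 8; delta = -18
  P[1]: 7 + -18 = -11
  P[2]: 22 + -18 = 4
  P[3]: 21 + -18 = 3
  P[4]: 14 + -18 = -4
  P[5]: 30 + -18 = 12
  P[6]: 26 + -18 = 8
  P[7]: 28 + -18 = 10
  P[8]: 30 + -18 = 12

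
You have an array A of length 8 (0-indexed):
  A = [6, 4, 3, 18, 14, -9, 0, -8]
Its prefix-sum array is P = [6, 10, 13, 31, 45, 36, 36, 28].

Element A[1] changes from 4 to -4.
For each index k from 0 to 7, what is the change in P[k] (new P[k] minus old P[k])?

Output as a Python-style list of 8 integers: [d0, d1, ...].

Answer: [0, -8, -8, -8, -8, -8, -8, -8]

Derivation:
Element change: A[1] 4 -> -4, delta = -8
For k < 1: P[k] unchanged, delta_P[k] = 0
For k >= 1: P[k] shifts by exactly -8
Delta array: [0, -8, -8, -8, -8, -8, -8, -8]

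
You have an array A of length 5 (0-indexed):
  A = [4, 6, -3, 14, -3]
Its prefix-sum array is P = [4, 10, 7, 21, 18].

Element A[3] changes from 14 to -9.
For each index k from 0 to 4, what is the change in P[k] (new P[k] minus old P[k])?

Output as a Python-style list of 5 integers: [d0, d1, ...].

Element change: A[3] 14 -> -9, delta = -23
For k < 3: P[k] unchanged, delta_P[k] = 0
For k >= 3: P[k] shifts by exactly -23
Delta array: [0, 0, 0, -23, -23]

Answer: [0, 0, 0, -23, -23]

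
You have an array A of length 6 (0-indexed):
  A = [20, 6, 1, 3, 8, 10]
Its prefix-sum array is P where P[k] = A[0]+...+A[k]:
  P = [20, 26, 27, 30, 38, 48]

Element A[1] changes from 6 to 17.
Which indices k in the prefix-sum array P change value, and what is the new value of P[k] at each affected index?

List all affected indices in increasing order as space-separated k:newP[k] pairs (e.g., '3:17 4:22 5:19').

P[k] = A[0] + ... + A[k]
P[k] includes A[1] iff k >= 1
Affected indices: 1, 2, ..., 5; delta = 11
  P[1]: 26 + 11 = 37
  P[2]: 27 + 11 = 38
  P[3]: 30 + 11 = 41
  P[4]: 38 + 11 = 49
  P[5]: 48 + 11 = 59

Answer: 1:37 2:38 3:41 4:49 5:59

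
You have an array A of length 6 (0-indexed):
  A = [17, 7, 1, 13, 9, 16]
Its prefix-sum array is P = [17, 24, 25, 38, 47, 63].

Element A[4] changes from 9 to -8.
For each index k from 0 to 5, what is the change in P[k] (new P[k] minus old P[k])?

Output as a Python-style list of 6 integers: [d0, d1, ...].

Element change: A[4] 9 -> -8, delta = -17
For k < 4: P[k] unchanged, delta_P[k] = 0
For k >= 4: P[k] shifts by exactly -17
Delta array: [0, 0, 0, 0, -17, -17]

Answer: [0, 0, 0, 0, -17, -17]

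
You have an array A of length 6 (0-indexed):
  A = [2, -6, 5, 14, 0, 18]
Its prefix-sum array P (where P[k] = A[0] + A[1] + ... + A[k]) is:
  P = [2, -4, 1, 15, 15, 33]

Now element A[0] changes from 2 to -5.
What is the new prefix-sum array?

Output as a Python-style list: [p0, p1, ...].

Answer: [-5, -11, -6, 8, 8, 26]

Derivation:
Change: A[0] 2 -> -5, delta = -7
P[k] for k < 0: unchanged (A[0] not included)
P[k] for k >= 0: shift by delta = -7
  P[0] = 2 + -7 = -5
  P[1] = -4 + -7 = -11
  P[2] = 1 + -7 = -6
  P[3] = 15 + -7 = 8
  P[4] = 15 + -7 = 8
  P[5] = 33 + -7 = 26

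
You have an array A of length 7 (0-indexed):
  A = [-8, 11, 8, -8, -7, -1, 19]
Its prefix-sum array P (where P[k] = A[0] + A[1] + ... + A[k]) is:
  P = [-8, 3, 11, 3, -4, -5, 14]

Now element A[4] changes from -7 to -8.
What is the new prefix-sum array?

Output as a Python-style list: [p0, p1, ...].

Answer: [-8, 3, 11, 3, -5, -6, 13]

Derivation:
Change: A[4] -7 -> -8, delta = -1
P[k] for k < 4: unchanged (A[4] not included)
P[k] for k >= 4: shift by delta = -1
  P[0] = -8 + 0 = -8
  P[1] = 3 + 0 = 3
  P[2] = 11 + 0 = 11
  P[3] = 3 + 0 = 3
  P[4] = -4 + -1 = -5
  P[5] = -5 + -1 = -6
  P[6] = 14 + -1 = 13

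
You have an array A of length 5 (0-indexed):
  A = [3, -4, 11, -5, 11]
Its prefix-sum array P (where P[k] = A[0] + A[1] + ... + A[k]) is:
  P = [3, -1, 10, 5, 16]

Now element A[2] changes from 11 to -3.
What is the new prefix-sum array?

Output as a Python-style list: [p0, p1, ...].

Change: A[2] 11 -> -3, delta = -14
P[k] for k < 2: unchanged (A[2] not included)
P[k] for k >= 2: shift by delta = -14
  P[0] = 3 + 0 = 3
  P[1] = -1 + 0 = -1
  P[2] = 10 + -14 = -4
  P[3] = 5 + -14 = -9
  P[4] = 16 + -14 = 2

Answer: [3, -1, -4, -9, 2]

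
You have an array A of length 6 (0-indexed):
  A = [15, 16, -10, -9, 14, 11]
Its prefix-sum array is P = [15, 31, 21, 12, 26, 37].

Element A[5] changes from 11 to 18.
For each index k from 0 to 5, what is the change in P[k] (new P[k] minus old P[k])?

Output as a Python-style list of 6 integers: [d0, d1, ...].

Element change: A[5] 11 -> 18, delta = 7
For k < 5: P[k] unchanged, delta_P[k] = 0
For k >= 5: P[k] shifts by exactly 7
Delta array: [0, 0, 0, 0, 0, 7]

Answer: [0, 0, 0, 0, 0, 7]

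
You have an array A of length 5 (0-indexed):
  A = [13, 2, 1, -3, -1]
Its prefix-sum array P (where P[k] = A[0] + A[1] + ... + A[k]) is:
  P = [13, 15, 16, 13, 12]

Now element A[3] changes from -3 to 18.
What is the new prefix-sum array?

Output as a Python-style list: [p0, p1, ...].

Change: A[3] -3 -> 18, delta = 21
P[k] for k < 3: unchanged (A[3] not included)
P[k] for k >= 3: shift by delta = 21
  P[0] = 13 + 0 = 13
  P[1] = 15 + 0 = 15
  P[2] = 16 + 0 = 16
  P[3] = 13 + 21 = 34
  P[4] = 12 + 21 = 33

Answer: [13, 15, 16, 34, 33]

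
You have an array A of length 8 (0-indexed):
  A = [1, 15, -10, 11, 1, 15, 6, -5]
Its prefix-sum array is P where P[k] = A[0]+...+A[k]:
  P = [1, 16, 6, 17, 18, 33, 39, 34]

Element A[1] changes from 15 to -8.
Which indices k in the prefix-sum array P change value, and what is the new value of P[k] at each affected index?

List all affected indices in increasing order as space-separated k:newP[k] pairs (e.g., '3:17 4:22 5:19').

P[k] = A[0] + ... + A[k]
P[k] includes A[1] iff k >= 1
Affected indices: 1, 2, ..., 7; delta = -23
  P[1]: 16 + -23 = -7
  P[2]: 6 + -23 = -17
  P[3]: 17 + -23 = -6
  P[4]: 18 + -23 = -5
  P[5]: 33 + -23 = 10
  P[6]: 39 + -23 = 16
  P[7]: 34 + -23 = 11

Answer: 1:-7 2:-17 3:-6 4:-5 5:10 6:16 7:11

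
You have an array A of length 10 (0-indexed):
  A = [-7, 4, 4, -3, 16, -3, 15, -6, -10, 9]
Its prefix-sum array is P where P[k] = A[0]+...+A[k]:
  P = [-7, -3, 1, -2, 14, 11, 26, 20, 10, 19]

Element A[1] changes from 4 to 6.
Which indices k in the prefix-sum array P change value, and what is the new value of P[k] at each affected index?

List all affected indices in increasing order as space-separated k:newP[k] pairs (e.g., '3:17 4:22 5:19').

Answer: 1:-1 2:3 3:0 4:16 5:13 6:28 7:22 8:12 9:21

Derivation:
P[k] = A[0] + ... + A[k]
P[k] includes A[1] iff k >= 1
Affected indices: 1, 2, ..., 9; delta = 2
  P[1]: -3 + 2 = -1
  P[2]: 1 + 2 = 3
  P[3]: -2 + 2 = 0
  P[4]: 14 + 2 = 16
  P[5]: 11 + 2 = 13
  P[6]: 26 + 2 = 28
  P[7]: 20 + 2 = 22
  P[8]: 10 + 2 = 12
  P[9]: 19 + 2 = 21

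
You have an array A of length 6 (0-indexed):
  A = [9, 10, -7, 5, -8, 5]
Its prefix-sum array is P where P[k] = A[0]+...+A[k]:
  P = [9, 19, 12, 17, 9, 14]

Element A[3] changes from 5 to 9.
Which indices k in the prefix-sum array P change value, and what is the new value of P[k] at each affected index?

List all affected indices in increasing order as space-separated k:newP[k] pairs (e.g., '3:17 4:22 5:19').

Answer: 3:21 4:13 5:18

Derivation:
P[k] = A[0] + ... + A[k]
P[k] includes A[3] iff k >= 3
Affected indices: 3, 4, ..., 5; delta = 4
  P[3]: 17 + 4 = 21
  P[4]: 9 + 4 = 13
  P[5]: 14 + 4 = 18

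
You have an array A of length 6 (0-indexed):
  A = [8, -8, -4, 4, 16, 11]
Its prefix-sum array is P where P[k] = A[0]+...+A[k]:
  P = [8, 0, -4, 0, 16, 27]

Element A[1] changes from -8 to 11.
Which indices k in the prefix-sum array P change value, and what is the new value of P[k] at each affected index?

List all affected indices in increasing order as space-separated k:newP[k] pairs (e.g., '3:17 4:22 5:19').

P[k] = A[0] + ... + A[k]
P[k] includes A[1] iff k >= 1
Affected indices: 1, 2, ..., 5; delta = 19
  P[1]: 0 + 19 = 19
  P[2]: -4 + 19 = 15
  P[3]: 0 + 19 = 19
  P[4]: 16 + 19 = 35
  P[5]: 27 + 19 = 46

Answer: 1:19 2:15 3:19 4:35 5:46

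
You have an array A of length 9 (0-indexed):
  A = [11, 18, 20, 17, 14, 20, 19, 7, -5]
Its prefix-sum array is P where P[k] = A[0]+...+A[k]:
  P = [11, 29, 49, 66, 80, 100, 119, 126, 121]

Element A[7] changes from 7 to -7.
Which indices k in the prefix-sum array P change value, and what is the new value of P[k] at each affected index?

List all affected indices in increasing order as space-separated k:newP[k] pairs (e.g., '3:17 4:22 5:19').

Answer: 7:112 8:107

Derivation:
P[k] = A[0] + ... + A[k]
P[k] includes A[7] iff k >= 7
Affected indices: 7, 8, ..., 8; delta = -14
  P[7]: 126 + -14 = 112
  P[8]: 121 + -14 = 107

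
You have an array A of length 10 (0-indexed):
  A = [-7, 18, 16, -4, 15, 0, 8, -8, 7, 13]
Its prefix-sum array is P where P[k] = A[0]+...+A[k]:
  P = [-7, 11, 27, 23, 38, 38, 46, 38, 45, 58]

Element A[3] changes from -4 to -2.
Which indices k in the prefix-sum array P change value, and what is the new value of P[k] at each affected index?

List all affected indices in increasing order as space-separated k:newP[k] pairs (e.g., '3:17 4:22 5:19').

P[k] = A[0] + ... + A[k]
P[k] includes A[3] iff k >= 3
Affected indices: 3, 4, ..., 9; delta = 2
  P[3]: 23 + 2 = 25
  P[4]: 38 + 2 = 40
  P[5]: 38 + 2 = 40
  P[6]: 46 + 2 = 48
  P[7]: 38 + 2 = 40
  P[8]: 45 + 2 = 47
  P[9]: 58 + 2 = 60

Answer: 3:25 4:40 5:40 6:48 7:40 8:47 9:60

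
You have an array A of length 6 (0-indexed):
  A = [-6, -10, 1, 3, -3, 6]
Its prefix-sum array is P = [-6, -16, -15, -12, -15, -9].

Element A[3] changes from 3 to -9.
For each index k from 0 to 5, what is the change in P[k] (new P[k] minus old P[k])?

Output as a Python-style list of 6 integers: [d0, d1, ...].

Answer: [0, 0, 0, -12, -12, -12]

Derivation:
Element change: A[3] 3 -> -9, delta = -12
For k < 3: P[k] unchanged, delta_P[k] = 0
For k >= 3: P[k] shifts by exactly -12
Delta array: [0, 0, 0, -12, -12, -12]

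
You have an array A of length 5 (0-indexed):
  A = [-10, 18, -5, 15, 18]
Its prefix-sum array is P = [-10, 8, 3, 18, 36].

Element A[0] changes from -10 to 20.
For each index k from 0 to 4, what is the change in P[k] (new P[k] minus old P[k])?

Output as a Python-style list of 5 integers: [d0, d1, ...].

Element change: A[0] -10 -> 20, delta = 30
For k < 0: P[k] unchanged, delta_P[k] = 0
For k >= 0: P[k] shifts by exactly 30
Delta array: [30, 30, 30, 30, 30]

Answer: [30, 30, 30, 30, 30]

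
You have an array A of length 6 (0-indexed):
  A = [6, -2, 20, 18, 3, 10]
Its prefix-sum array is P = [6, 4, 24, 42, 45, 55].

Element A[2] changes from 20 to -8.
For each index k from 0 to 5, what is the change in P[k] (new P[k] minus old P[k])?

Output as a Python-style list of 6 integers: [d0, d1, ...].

Element change: A[2] 20 -> -8, delta = -28
For k < 2: P[k] unchanged, delta_P[k] = 0
For k >= 2: P[k] shifts by exactly -28
Delta array: [0, 0, -28, -28, -28, -28]

Answer: [0, 0, -28, -28, -28, -28]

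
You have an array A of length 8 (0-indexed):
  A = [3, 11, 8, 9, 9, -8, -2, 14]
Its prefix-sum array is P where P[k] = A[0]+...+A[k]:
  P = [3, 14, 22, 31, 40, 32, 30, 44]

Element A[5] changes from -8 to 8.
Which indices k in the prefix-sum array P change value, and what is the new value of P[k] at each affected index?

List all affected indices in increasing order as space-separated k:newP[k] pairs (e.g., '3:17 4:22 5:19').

P[k] = A[0] + ... + A[k]
P[k] includes A[5] iff k >= 5
Affected indices: 5, 6, ..., 7; delta = 16
  P[5]: 32 + 16 = 48
  P[6]: 30 + 16 = 46
  P[7]: 44 + 16 = 60

Answer: 5:48 6:46 7:60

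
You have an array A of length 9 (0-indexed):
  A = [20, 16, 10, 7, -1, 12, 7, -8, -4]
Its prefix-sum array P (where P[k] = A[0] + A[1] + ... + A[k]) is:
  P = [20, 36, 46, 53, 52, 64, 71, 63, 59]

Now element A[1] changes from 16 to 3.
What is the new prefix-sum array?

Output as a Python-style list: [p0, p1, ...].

Answer: [20, 23, 33, 40, 39, 51, 58, 50, 46]

Derivation:
Change: A[1] 16 -> 3, delta = -13
P[k] for k < 1: unchanged (A[1] not included)
P[k] for k >= 1: shift by delta = -13
  P[0] = 20 + 0 = 20
  P[1] = 36 + -13 = 23
  P[2] = 46 + -13 = 33
  P[3] = 53 + -13 = 40
  P[4] = 52 + -13 = 39
  P[5] = 64 + -13 = 51
  P[6] = 71 + -13 = 58
  P[7] = 63 + -13 = 50
  P[8] = 59 + -13 = 46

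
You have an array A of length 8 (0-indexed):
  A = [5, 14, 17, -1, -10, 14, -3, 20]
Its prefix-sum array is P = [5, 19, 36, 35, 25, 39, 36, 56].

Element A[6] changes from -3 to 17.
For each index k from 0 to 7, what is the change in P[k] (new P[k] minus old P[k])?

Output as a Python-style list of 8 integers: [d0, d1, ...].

Element change: A[6] -3 -> 17, delta = 20
For k < 6: P[k] unchanged, delta_P[k] = 0
For k >= 6: P[k] shifts by exactly 20
Delta array: [0, 0, 0, 0, 0, 0, 20, 20]

Answer: [0, 0, 0, 0, 0, 0, 20, 20]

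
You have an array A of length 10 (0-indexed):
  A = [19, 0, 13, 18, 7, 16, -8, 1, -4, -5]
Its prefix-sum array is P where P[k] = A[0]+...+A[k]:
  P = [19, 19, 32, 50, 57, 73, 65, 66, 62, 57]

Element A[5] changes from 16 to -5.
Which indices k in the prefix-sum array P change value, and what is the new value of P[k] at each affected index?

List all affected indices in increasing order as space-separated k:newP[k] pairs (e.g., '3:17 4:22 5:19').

P[k] = A[0] + ... + A[k]
P[k] includes A[5] iff k >= 5
Affected indices: 5, 6, ..., 9; delta = -21
  P[5]: 73 + -21 = 52
  P[6]: 65 + -21 = 44
  P[7]: 66 + -21 = 45
  P[8]: 62 + -21 = 41
  P[9]: 57 + -21 = 36

Answer: 5:52 6:44 7:45 8:41 9:36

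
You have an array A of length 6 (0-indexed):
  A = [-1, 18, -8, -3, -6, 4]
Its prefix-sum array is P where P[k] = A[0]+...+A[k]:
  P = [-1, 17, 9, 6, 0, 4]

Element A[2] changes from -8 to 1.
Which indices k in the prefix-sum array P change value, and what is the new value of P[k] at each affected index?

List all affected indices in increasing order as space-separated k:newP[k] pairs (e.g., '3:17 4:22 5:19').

Answer: 2:18 3:15 4:9 5:13

Derivation:
P[k] = A[0] + ... + A[k]
P[k] includes A[2] iff k >= 2
Affected indices: 2, 3, ..., 5; delta = 9
  P[2]: 9 + 9 = 18
  P[3]: 6 + 9 = 15
  P[4]: 0 + 9 = 9
  P[5]: 4 + 9 = 13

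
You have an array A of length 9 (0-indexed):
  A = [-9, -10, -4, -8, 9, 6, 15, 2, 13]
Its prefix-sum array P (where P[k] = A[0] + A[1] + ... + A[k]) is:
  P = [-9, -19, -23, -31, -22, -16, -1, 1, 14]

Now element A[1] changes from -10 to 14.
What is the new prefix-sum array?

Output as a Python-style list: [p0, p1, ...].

Change: A[1] -10 -> 14, delta = 24
P[k] for k < 1: unchanged (A[1] not included)
P[k] for k >= 1: shift by delta = 24
  P[0] = -9 + 0 = -9
  P[1] = -19 + 24 = 5
  P[2] = -23 + 24 = 1
  P[3] = -31 + 24 = -7
  P[4] = -22 + 24 = 2
  P[5] = -16 + 24 = 8
  P[6] = -1 + 24 = 23
  P[7] = 1 + 24 = 25
  P[8] = 14 + 24 = 38

Answer: [-9, 5, 1, -7, 2, 8, 23, 25, 38]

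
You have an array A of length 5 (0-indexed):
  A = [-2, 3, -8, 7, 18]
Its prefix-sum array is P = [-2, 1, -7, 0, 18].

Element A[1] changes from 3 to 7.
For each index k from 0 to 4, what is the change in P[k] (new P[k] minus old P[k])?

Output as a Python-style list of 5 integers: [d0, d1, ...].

Element change: A[1] 3 -> 7, delta = 4
For k < 1: P[k] unchanged, delta_P[k] = 0
For k >= 1: P[k] shifts by exactly 4
Delta array: [0, 4, 4, 4, 4]

Answer: [0, 4, 4, 4, 4]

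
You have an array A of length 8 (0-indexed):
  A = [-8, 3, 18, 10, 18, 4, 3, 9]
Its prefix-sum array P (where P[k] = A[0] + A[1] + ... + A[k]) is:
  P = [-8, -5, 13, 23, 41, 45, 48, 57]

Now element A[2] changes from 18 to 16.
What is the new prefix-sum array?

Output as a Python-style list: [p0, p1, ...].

Answer: [-8, -5, 11, 21, 39, 43, 46, 55]

Derivation:
Change: A[2] 18 -> 16, delta = -2
P[k] for k < 2: unchanged (A[2] not included)
P[k] for k >= 2: shift by delta = -2
  P[0] = -8 + 0 = -8
  P[1] = -5 + 0 = -5
  P[2] = 13 + -2 = 11
  P[3] = 23 + -2 = 21
  P[4] = 41 + -2 = 39
  P[5] = 45 + -2 = 43
  P[6] = 48 + -2 = 46
  P[7] = 57 + -2 = 55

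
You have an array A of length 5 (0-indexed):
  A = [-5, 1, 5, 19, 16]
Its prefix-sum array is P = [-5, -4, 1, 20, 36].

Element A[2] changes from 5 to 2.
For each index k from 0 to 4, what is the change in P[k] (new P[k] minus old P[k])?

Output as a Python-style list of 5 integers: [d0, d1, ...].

Element change: A[2] 5 -> 2, delta = -3
For k < 2: P[k] unchanged, delta_P[k] = 0
For k >= 2: P[k] shifts by exactly -3
Delta array: [0, 0, -3, -3, -3]

Answer: [0, 0, -3, -3, -3]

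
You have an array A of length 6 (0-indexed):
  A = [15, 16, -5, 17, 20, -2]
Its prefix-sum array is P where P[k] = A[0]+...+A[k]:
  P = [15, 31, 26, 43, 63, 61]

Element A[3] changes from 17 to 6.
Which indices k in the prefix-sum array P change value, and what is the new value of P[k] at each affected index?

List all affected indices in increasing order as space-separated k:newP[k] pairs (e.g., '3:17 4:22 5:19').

Answer: 3:32 4:52 5:50

Derivation:
P[k] = A[0] + ... + A[k]
P[k] includes A[3] iff k >= 3
Affected indices: 3, 4, ..., 5; delta = -11
  P[3]: 43 + -11 = 32
  P[4]: 63 + -11 = 52
  P[5]: 61 + -11 = 50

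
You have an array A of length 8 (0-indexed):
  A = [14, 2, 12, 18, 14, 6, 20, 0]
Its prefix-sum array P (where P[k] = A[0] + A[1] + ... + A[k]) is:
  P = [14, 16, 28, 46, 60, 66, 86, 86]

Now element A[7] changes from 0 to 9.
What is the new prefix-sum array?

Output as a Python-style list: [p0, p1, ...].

Answer: [14, 16, 28, 46, 60, 66, 86, 95]

Derivation:
Change: A[7] 0 -> 9, delta = 9
P[k] for k < 7: unchanged (A[7] not included)
P[k] for k >= 7: shift by delta = 9
  P[0] = 14 + 0 = 14
  P[1] = 16 + 0 = 16
  P[2] = 28 + 0 = 28
  P[3] = 46 + 0 = 46
  P[4] = 60 + 0 = 60
  P[5] = 66 + 0 = 66
  P[6] = 86 + 0 = 86
  P[7] = 86 + 9 = 95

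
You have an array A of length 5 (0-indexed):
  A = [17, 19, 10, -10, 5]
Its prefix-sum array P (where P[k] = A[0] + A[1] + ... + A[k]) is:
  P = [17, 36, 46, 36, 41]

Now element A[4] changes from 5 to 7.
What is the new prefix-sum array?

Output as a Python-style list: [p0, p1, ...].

Answer: [17, 36, 46, 36, 43]

Derivation:
Change: A[4] 5 -> 7, delta = 2
P[k] for k < 4: unchanged (A[4] not included)
P[k] for k >= 4: shift by delta = 2
  P[0] = 17 + 0 = 17
  P[1] = 36 + 0 = 36
  P[2] = 46 + 0 = 46
  P[3] = 36 + 0 = 36
  P[4] = 41 + 2 = 43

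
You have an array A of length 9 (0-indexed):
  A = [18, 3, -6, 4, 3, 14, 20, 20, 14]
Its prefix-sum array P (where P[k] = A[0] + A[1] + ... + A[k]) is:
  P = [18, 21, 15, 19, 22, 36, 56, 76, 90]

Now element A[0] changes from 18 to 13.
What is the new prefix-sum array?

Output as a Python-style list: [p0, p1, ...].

Answer: [13, 16, 10, 14, 17, 31, 51, 71, 85]

Derivation:
Change: A[0] 18 -> 13, delta = -5
P[k] for k < 0: unchanged (A[0] not included)
P[k] for k >= 0: shift by delta = -5
  P[0] = 18 + -5 = 13
  P[1] = 21 + -5 = 16
  P[2] = 15 + -5 = 10
  P[3] = 19 + -5 = 14
  P[4] = 22 + -5 = 17
  P[5] = 36 + -5 = 31
  P[6] = 56 + -5 = 51
  P[7] = 76 + -5 = 71
  P[8] = 90 + -5 = 85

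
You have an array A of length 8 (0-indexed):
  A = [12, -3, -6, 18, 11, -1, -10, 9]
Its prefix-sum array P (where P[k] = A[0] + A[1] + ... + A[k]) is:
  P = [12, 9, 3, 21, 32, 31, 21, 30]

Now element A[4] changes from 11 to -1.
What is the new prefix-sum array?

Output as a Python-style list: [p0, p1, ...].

Answer: [12, 9, 3, 21, 20, 19, 9, 18]

Derivation:
Change: A[4] 11 -> -1, delta = -12
P[k] for k < 4: unchanged (A[4] not included)
P[k] for k >= 4: shift by delta = -12
  P[0] = 12 + 0 = 12
  P[1] = 9 + 0 = 9
  P[2] = 3 + 0 = 3
  P[3] = 21 + 0 = 21
  P[4] = 32 + -12 = 20
  P[5] = 31 + -12 = 19
  P[6] = 21 + -12 = 9
  P[7] = 30 + -12 = 18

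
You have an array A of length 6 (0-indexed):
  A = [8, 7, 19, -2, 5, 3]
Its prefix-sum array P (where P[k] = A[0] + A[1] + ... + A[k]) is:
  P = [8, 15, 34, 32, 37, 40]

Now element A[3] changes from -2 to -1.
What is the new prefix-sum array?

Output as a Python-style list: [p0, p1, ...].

Answer: [8, 15, 34, 33, 38, 41]

Derivation:
Change: A[3] -2 -> -1, delta = 1
P[k] for k < 3: unchanged (A[3] not included)
P[k] for k >= 3: shift by delta = 1
  P[0] = 8 + 0 = 8
  P[1] = 15 + 0 = 15
  P[2] = 34 + 0 = 34
  P[3] = 32 + 1 = 33
  P[4] = 37 + 1 = 38
  P[5] = 40 + 1 = 41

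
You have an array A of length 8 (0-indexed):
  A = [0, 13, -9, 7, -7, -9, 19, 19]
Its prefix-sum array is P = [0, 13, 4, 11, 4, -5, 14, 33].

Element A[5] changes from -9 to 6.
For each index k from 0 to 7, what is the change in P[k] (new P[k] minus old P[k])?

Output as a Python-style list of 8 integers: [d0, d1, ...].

Element change: A[5] -9 -> 6, delta = 15
For k < 5: P[k] unchanged, delta_P[k] = 0
For k >= 5: P[k] shifts by exactly 15
Delta array: [0, 0, 0, 0, 0, 15, 15, 15]

Answer: [0, 0, 0, 0, 0, 15, 15, 15]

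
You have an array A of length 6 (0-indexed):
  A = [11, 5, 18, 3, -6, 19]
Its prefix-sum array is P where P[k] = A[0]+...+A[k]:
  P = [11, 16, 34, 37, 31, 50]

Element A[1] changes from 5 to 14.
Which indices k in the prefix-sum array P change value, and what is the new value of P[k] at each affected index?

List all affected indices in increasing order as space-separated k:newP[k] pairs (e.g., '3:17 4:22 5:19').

Answer: 1:25 2:43 3:46 4:40 5:59

Derivation:
P[k] = A[0] + ... + A[k]
P[k] includes A[1] iff k >= 1
Affected indices: 1, 2, ..., 5; delta = 9
  P[1]: 16 + 9 = 25
  P[2]: 34 + 9 = 43
  P[3]: 37 + 9 = 46
  P[4]: 31 + 9 = 40
  P[5]: 50 + 9 = 59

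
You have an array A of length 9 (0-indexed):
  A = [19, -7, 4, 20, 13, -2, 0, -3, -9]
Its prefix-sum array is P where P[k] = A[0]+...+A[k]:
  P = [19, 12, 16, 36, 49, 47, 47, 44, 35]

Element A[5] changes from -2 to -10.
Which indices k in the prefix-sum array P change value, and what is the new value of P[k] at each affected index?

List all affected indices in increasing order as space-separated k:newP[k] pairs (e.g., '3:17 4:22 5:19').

P[k] = A[0] + ... + A[k]
P[k] includes A[5] iff k >= 5
Affected indices: 5, 6, ..., 8; delta = -8
  P[5]: 47 + -8 = 39
  P[6]: 47 + -8 = 39
  P[7]: 44 + -8 = 36
  P[8]: 35 + -8 = 27

Answer: 5:39 6:39 7:36 8:27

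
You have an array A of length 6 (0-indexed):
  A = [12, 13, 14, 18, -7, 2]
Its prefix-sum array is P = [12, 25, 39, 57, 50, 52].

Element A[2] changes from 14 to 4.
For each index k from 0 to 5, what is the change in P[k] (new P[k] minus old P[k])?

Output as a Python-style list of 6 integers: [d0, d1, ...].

Element change: A[2] 14 -> 4, delta = -10
For k < 2: P[k] unchanged, delta_P[k] = 0
For k >= 2: P[k] shifts by exactly -10
Delta array: [0, 0, -10, -10, -10, -10]

Answer: [0, 0, -10, -10, -10, -10]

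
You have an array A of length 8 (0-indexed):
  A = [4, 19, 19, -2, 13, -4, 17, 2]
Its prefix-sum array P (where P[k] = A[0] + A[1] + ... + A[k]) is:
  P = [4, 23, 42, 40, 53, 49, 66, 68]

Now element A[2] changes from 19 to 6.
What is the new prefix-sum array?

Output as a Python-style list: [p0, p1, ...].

Change: A[2] 19 -> 6, delta = -13
P[k] for k < 2: unchanged (A[2] not included)
P[k] for k >= 2: shift by delta = -13
  P[0] = 4 + 0 = 4
  P[1] = 23 + 0 = 23
  P[2] = 42 + -13 = 29
  P[3] = 40 + -13 = 27
  P[4] = 53 + -13 = 40
  P[5] = 49 + -13 = 36
  P[6] = 66 + -13 = 53
  P[7] = 68 + -13 = 55

Answer: [4, 23, 29, 27, 40, 36, 53, 55]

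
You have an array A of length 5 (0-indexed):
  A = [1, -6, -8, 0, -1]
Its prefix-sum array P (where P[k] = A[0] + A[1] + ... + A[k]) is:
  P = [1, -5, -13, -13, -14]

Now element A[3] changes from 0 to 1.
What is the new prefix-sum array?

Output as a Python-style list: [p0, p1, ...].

Answer: [1, -5, -13, -12, -13]

Derivation:
Change: A[3] 0 -> 1, delta = 1
P[k] for k < 3: unchanged (A[3] not included)
P[k] for k >= 3: shift by delta = 1
  P[0] = 1 + 0 = 1
  P[1] = -5 + 0 = -5
  P[2] = -13 + 0 = -13
  P[3] = -13 + 1 = -12
  P[4] = -14 + 1 = -13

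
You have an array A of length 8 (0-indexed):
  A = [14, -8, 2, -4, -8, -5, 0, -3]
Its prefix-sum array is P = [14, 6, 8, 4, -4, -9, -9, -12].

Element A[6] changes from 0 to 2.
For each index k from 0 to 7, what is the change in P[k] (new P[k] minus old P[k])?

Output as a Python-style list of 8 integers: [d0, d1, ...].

Element change: A[6] 0 -> 2, delta = 2
For k < 6: P[k] unchanged, delta_P[k] = 0
For k >= 6: P[k] shifts by exactly 2
Delta array: [0, 0, 0, 0, 0, 0, 2, 2]

Answer: [0, 0, 0, 0, 0, 0, 2, 2]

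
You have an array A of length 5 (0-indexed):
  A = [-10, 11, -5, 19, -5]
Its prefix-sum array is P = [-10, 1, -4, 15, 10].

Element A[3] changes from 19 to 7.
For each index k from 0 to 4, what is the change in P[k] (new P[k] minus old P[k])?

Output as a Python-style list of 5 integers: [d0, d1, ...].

Element change: A[3] 19 -> 7, delta = -12
For k < 3: P[k] unchanged, delta_P[k] = 0
For k >= 3: P[k] shifts by exactly -12
Delta array: [0, 0, 0, -12, -12]

Answer: [0, 0, 0, -12, -12]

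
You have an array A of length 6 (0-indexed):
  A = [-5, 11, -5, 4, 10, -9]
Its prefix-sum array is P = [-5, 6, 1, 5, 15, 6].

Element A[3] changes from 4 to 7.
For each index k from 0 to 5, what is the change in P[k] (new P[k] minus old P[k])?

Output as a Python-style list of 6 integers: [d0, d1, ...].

Answer: [0, 0, 0, 3, 3, 3]

Derivation:
Element change: A[3] 4 -> 7, delta = 3
For k < 3: P[k] unchanged, delta_P[k] = 0
For k >= 3: P[k] shifts by exactly 3
Delta array: [0, 0, 0, 3, 3, 3]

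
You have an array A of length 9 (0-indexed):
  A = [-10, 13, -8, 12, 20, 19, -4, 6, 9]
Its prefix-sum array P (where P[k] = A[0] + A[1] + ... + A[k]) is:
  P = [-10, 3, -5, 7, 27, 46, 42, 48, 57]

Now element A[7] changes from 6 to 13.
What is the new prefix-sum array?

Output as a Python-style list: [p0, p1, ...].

Change: A[7] 6 -> 13, delta = 7
P[k] for k < 7: unchanged (A[7] not included)
P[k] for k >= 7: shift by delta = 7
  P[0] = -10 + 0 = -10
  P[1] = 3 + 0 = 3
  P[2] = -5 + 0 = -5
  P[3] = 7 + 0 = 7
  P[4] = 27 + 0 = 27
  P[5] = 46 + 0 = 46
  P[6] = 42 + 0 = 42
  P[7] = 48 + 7 = 55
  P[8] = 57 + 7 = 64

Answer: [-10, 3, -5, 7, 27, 46, 42, 55, 64]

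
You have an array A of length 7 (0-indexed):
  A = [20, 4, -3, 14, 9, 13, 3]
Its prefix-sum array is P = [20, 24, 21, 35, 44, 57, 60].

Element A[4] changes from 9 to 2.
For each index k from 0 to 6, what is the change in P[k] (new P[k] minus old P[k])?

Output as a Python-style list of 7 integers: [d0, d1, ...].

Answer: [0, 0, 0, 0, -7, -7, -7]

Derivation:
Element change: A[4] 9 -> 2, delta = -7
For k < 4: P[k] unchanged, delta_P[k] = 0
For k >= 4: P[k] shifts by exactly -7
Delta array: [0, 0, 0, 0, -7, -7, -7]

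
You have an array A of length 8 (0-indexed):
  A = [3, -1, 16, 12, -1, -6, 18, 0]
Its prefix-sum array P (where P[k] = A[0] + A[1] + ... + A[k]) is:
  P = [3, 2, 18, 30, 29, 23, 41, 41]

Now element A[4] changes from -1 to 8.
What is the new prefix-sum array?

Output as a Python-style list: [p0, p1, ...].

Change: A[4] -1 -> 8, delta = 9
P[k] for k < 4: unchanged (A[4] not included)
P[k] for k >= 4: shift by delta = 9
  P[0] = 3 + 0 = 3
  P[1] = 2 + 0 = 2
  P[2] = 18 + 0 = 18
  P[3] = 30 + 0 = 30
  P[4] = 29 + 9 = 38
  P[5] = 23 + 9 = 32
  P[6] = 41 + 9 = 50
  P[7] = 41 + 9 = 50

Answer: [3, 2, 18, 30, 38, 32, 50, 50]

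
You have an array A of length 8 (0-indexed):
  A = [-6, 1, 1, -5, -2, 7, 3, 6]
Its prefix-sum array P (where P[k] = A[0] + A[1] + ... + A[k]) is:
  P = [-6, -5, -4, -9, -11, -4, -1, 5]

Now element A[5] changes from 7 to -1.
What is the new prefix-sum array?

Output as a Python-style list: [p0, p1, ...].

Answer: [-6, -5, -4, -9, -11, -12, -9, -3]

Derivation:
Change: A[5] 7 -> -1, delta = -8
P[k] for k < 5: unchanged (A[5] not included)
P[k] for k >= 5: shift by delta = -8
  P[0] = -6 + 0 = -6
  P[1] = -5 + 0 = -5
  P[2] = -4 + 0 = -4
  P[3] = -9 + 0 = -9
  P[4] = -11 + 0 = -11
  P[5] = -4 + -8 = -12
  P[6] = -1 + -8 = -9
  P[7] = 5 + -8 = -3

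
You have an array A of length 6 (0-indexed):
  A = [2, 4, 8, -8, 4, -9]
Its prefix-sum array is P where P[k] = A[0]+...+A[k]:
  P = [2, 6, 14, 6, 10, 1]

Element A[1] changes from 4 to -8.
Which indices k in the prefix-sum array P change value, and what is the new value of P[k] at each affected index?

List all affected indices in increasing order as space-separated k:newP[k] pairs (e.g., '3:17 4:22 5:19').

Answer: 1:-6 2:2 3:-6 4:-2 5:-11

Derivation:
P[k] = A[0] + ... + A[k]
P[k] includes A[1] iff k >= 1
Affected indices: 1, 2, ..., 5; delta = -12
  P[1]: 6 + -12 = -6
  P[2]: 14 + -12 = 2
  P[3]: 6 + -12 = -6
  P[4]: 10 + -12 = -2
  P[5]: 1 + -12 = -11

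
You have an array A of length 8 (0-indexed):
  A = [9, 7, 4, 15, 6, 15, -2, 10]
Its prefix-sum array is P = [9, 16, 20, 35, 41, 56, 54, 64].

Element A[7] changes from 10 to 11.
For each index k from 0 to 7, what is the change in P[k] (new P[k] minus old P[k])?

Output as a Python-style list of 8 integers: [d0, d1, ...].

Element change: A[7] 10 -> 11, delta = 1
For k < 7: P[k] unchanged, delta_P[k] = 0
For k >= 7: P[k] shifts by exactly 1
Delta array: [0, 0, 0, 0, 0, 0, 0, 1]

Answer: [0, 0, 0, 0, 0, 0, 0, 1]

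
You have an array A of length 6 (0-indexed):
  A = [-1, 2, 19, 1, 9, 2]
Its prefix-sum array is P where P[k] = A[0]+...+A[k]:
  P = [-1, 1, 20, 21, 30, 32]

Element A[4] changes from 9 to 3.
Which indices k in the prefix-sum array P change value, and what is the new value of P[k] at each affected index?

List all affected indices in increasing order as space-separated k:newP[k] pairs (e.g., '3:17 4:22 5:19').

P[k] = A[0] + ... + A[k]
P[k] includes A[4] iff k >= 4
Affected indices: 4, 5, ..., 5; delta = -6
  P[4]: 30 + -6 = 24
  P[5]: 32 + -6 = 26

Answer: 4:24 5:26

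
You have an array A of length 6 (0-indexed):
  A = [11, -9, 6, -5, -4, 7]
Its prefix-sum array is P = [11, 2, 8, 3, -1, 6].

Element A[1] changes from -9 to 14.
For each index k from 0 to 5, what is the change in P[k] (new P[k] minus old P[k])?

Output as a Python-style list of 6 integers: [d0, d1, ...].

Element change: A[1] -9 -> 14, delta = 23
For k < 1: P[k] unchanged, delta_P[k] = 0
For k >= 1: P[k] shifts by exactly 23
Delta array: [0, 23, 23, 23, 23, 23]

Answer: [0, 23, 23, 23, 23, 23]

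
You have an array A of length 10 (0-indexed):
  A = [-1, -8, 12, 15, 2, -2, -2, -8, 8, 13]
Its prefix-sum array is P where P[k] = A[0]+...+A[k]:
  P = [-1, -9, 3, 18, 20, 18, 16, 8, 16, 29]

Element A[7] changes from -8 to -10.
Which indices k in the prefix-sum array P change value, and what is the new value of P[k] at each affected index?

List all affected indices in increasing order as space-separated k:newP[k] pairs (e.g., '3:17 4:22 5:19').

Answer: 7:6 8:14 9:27

Derivation:
P[k] = A[0] + ... + A[k]
P[k] includes A[7] iff k >= 7
Affected indices: 7, 8, ..., 9; delta = -2
  P[7]: 8 + -2 = 6
  P[8]: 16 + -2 = 14
  P[9]: 29 + -2 = 27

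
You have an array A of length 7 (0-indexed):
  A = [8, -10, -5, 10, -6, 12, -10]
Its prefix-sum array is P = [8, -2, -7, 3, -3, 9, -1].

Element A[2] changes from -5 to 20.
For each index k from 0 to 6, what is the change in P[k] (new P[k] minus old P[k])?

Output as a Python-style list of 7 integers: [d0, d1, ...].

Element change: A[2] -5 -> 20, delta = 25
For k < 2: P[k] unchanged, delta_P[k] = 0
For k >= 2: P[k] shifts by exactly 25
Delta array: [0, 0, 25, 25, 25, 25, 25]

Answer: [0, 0, 25, 25, 25, 25, 25]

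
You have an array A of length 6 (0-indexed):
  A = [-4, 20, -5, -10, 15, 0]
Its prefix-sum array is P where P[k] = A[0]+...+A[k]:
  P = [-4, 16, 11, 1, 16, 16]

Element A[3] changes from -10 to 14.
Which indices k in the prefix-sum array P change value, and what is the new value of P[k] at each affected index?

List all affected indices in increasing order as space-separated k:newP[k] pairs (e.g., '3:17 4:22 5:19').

Answer: 3:25 4:40 5:40

Derivation:
P[k] = A[0] + ... + A[k]
P[k] includes A[3] iff k >= 3
Affected indices: 3, 4, ..., 5; delta = 24
  P[3]: 1 + 24 = 25
  P[4]: 16 + 24 = 40
  P[5]: 16 + 24 = 40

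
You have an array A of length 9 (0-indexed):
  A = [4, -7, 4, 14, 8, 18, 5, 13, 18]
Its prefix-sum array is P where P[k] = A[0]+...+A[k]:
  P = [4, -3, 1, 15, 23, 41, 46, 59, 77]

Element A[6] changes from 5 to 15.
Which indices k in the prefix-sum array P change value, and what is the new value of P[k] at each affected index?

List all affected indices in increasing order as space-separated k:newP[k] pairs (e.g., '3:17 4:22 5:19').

P[k] = A[0] + ... + A[k]
P[k] includes A[6] iff k >= 6
Affected indices: 6, 7, ..., 8; delta = 10
  P[6]: 46 + 10 = 56
  P[7]: 59 + 10 = 69
  P[8]: 77 + 10 = 87

Answer: 6:56 7:69 8:87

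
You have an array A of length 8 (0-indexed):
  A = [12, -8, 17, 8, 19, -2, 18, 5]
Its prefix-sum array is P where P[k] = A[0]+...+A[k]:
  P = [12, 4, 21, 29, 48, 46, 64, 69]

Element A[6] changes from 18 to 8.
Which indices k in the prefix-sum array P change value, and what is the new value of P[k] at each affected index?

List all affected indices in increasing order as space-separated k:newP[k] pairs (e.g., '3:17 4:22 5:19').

P[k] = A[0] + ... + A[k]
P[k] includes A[6] iff k >= 6
Affected indices: 6, 7, ..., 7; delta = -10
  P[6]: 64 + -10 = 54
  P[7]: 69 + -10 = 59

Answer: 6:54 7:59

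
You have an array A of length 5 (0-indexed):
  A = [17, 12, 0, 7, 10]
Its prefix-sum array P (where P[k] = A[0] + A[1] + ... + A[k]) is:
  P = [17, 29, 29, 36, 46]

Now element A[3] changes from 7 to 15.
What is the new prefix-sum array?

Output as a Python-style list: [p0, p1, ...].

Change: A[3] 7 -> 15, delta = 8
P[k] for k < 3: unchanged (A[3] not included)
P[k] for k >= 3: shift by delta = 8
  P[0] = 17 + 0 = 17
  P[1] = 29 + 0 = 29
  P[2] = 29 + 0 = 29
  P[3] = 36 + 8 = 44
  P[4] = 46 + 8 = 54

Answer: [17, 29, 29, 44, 54]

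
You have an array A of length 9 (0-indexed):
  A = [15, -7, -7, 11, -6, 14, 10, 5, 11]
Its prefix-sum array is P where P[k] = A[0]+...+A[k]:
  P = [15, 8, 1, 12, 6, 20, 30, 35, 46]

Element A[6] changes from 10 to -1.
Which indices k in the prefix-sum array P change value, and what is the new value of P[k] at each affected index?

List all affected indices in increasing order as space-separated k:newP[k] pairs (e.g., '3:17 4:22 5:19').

Answer: 6:19 7:24 8:35

Derivation:
P[k] = A[0] + ... + A[k]
P[k] includes A[6] iff k >= 6
Affected indices: 6, 7, ..., 8; delta = -11
  P[6]: 30 + -11 = 19
  P[7]: 35 + -11 = 24
  P[8]: 46 + -11 = 35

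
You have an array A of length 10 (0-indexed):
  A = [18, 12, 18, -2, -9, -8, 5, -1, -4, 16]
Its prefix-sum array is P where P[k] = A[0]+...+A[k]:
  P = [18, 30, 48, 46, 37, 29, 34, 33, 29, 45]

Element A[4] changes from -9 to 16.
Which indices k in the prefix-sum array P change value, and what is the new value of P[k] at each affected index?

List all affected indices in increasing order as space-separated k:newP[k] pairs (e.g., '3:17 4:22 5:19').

P[k] = A[0] + ... + A[k]
P[k] includes A[4] iff k >= 4
Affected indices: 4, 5, ..., 9; delta = 25
  P[4]: 37 + 25 = 62
  P[5]: 29 + 25 = 54
  P[6]: 34 + 25 = 59
  P[7]: 33 + 25 = 58
  P[8]: 29 + 25 = 54
  P[9]: 45 + 25 = 70

Answer: 4:62 5:54 6:59 7:58 8:54 9:70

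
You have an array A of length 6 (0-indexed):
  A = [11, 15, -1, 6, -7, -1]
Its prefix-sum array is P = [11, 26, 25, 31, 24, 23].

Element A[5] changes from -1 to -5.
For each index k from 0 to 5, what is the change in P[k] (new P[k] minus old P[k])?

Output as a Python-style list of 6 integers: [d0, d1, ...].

Answer: [0, 0, 0, 0, 0, -4]

Derivation:
Element change: A[5] -1 -> -5, delta = -4
For k < 5: P[k] unchanged, delta_P[k] = 0
For k >= 5: P[k] shifts by exactly -4
Delta array: [0, 0, 0, 0, 0, -4]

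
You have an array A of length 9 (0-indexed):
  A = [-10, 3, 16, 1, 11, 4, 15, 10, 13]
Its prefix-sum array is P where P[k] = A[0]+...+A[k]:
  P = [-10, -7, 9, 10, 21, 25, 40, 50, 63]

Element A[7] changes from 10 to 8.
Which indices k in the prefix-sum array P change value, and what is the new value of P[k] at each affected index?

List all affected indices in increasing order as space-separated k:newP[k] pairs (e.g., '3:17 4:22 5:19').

Answer: 7:48 8:61

Derivation:
P[k] = A[0] + ... + A[k]
P[k] includes A[7] iff k >= 7
Affected indices: 7, 8, ..., 8; delta = -2
  P[7]: 50 + -2 = 48
  P[8]: 63 + -2 = 61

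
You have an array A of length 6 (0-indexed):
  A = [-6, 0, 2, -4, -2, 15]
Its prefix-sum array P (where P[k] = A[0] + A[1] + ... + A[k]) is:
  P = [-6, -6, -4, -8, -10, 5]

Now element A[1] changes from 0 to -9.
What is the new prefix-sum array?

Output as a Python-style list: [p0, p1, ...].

Answer: [-6, -15, -13, -17, -19, -4]

Derivation:
Change: A[1] 0 -> -9, delta = -9
P[k] for k < 1: unchanged (A[1] not included)
P[k] for k >= 1: shift by delta = -9
  P[0] = -6 + 0 = -6
  P[1] = -6 + -9 = -15
  P[2] = -4 + -9 = -13
  P[3] = -8 + -9 = -17
  P[4] = -10 + -9 = -19
  P[5] = 5 + -9 = -4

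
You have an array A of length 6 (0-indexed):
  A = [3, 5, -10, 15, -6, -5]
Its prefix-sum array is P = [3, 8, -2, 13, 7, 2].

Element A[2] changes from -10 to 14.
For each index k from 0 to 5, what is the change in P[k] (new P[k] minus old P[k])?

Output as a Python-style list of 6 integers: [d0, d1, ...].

Element change: A[2] -10 -> 14, delta = 24
For k < 2: P[k] unchanged, delta_P[k] = 0
For k >= 2: P[k] shifts by exactly 24
Delta array: [0, 0, 24, 24, 24, 24]

Answer: [0, 0, 24, 24, 24, 24]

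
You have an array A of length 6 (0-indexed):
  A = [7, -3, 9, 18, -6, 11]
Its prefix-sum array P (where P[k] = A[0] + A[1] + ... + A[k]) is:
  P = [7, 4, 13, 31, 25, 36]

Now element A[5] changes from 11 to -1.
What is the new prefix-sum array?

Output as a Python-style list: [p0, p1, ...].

Answer: [7, 4, 13, 31, 25, 24]

Derivation:
Change: A[5] 11 -> -1, delta = -12
P[k] for k < 5: unchanged (A[5] not included)
P[k] for k >= 5: shift by delta = -12
  P[0] = 7 + 0 = 7
  P[1] = 4 + 0 = 4
  P[2] = 13 + 0 = 13
  P[3] = 31 + 0 = 31
  P[4] = 25 + 0 = 25
  P[5] = 36 + -12 = 24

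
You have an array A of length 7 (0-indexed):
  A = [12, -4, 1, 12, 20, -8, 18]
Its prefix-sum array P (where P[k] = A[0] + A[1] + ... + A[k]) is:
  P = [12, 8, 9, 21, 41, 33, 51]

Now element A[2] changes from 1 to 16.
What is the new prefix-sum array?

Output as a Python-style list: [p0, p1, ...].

Change: A[2] 1 -> 16, delta = 15
P[k] for k < 2: unchanged (A[2] not included)
P[k] for k >= 2: shift by delta = 15
  P[0] = 12 + 0 = 12
  P[1] = 8 + 0 = 8
  P[2] = 9 + 15 = 24
  P[3] = 21 + 15 = 36
  P[4] = 41 + 15 = 56
  P[5] = 33 + 15 = 48
  P[6] = 51 + 15 = 66

Answer: [12, 8, 24, 36, 56, 48, 66]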